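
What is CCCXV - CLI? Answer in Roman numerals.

CCCXV = 315
CLI = 151
315 - 151 = 164

CLXIV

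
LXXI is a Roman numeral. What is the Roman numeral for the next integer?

LXXI = 71; next is 72

LXXII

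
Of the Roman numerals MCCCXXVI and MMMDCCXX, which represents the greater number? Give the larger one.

MCCCXXVI = 1326
MMMDCCXX = 3720
3720 is larger

MMMDCCXX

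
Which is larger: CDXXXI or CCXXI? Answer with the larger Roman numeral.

CDXXXI = 431
CCXXI = 221
431 is larger

CDXXXI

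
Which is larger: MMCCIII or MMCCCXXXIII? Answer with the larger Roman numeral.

MMCCIII = 2203
MMCCCXXXIII = 2333
2333 is larger

MMCCCXXXIII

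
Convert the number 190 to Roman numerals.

Convert 190 to Roman numerals:
  190 contains 1×100 (C)
  90 contains 1×90 (XC)

CXC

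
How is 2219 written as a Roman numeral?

Convert 2219 to Roman numerals:
  2219 contains 2×1000 (MM)
  219 contains 2×100 (CC)
  19 contains 1×10 (X)
  9 contains 1×9 (IX)

MMCCXIX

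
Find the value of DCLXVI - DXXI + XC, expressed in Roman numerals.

DCLXVI = 666, DXXI = 521, XC = 90
666 - 521 = 145
145 + 90 = 235

CCXXXV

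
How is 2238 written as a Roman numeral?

Convert 2238 to Roman numerals:
  2238 contains 2×1000 (MM)
  238 contains 2×100 (CC)
  38 contains 3×10 (XXX)
  8 contains 1×5 (V)
  3 contains 3×1 (III)

MMCCXXXVIII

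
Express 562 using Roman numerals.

Convert 562 to Roman numerals:
  562 contains 1×500 (D)
  62 contains 1×50 (L)
  12 contains 1×10 (X)
  2 contains 2×1 (II)

DLXII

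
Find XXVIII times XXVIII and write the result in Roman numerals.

XXVIII = 28
XXVIII = 28
28 × 28 = 784

DCCLXXXIV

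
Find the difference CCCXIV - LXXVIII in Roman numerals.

CCCXIV = 314
LXXVIII = 78
314 - 78 = 236

CCXXXVI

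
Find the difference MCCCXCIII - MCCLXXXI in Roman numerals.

MCCCXCIII = 1393
MCCLXXXI = 1281
1393 - 1281 = 112

CXII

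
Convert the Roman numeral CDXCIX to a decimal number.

CDXCIX: CD=400, XC=90, IX=9
400 + 90 + 9 = 499

499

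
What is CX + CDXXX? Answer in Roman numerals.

CX = 110
CDXXX = 430
110 + 430 = 540

DXL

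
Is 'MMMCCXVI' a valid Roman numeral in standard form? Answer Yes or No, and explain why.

'MMMCCXVI': Check the rules: uses only the symbols I, V, X, L, C, D, M; no symbol is repeated more than three times in a row; V, L and D each appear at most once; no smaller symbol precedes a larger one (values never increase from left to right). Value: M (1000) + M (1000) + M (1000) + C (100) + C (100) + X (10) + V (5) + I (1) = 3216. So it is a valid standard Roman numeral.

Yes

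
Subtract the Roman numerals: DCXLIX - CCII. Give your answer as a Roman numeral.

DCXLIX = 649
CCII = 202
649 - 202 = 447

CDXLVII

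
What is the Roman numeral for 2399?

Convert 2399 to Roman numerals:
  2399 contains 2×1000 (MM)
  399 contains 3×100 (CCC)
  99 contains 1×90 (XC)
  9 contains 1×9 (IX)

MMCCCXCIX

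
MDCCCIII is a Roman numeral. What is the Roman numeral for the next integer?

MDCCCIII = 1803, so the next integer is 1803 + 1 = 1804

MDCCCIV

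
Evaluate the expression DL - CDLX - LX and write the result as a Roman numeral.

DL = 550, CDLX = 460, LX = 60
550 - 460 = 90
90 - 60 = 30

XXX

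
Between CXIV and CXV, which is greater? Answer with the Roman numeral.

CXIV = 114
CXV = 115
115 is larger

CXV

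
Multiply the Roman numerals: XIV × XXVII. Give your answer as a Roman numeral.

XIV = 14
XXVII = 27
14 × 27 = 378

CCCLXXVIII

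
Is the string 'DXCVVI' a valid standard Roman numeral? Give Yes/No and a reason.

'DXCVVI': V should not appear more than once

No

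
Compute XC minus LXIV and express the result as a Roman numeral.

XC = 90
LXIV = 64
90 - 64 = 26

XXVI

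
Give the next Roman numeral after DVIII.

DVIII = 508; next is 509

DIX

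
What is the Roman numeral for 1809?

Convert 1809 to Roman numerals:
  1809 contains 1×1000 (M)
  809 contains 1×500 (D)
  309 contains 3×100 (CCC)
  9 contains 1×9 (IX)

MDCCCIX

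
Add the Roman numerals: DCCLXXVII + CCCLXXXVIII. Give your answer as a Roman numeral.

DCCLXXVII = 777
CCCLXXXVIII = 388
777 + 388 = 1165

MCLXV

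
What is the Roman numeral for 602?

Convert 602 to Roman numerals:
  602 contains 1×500 (D)
  102 contains 1×100 (C)
  2 contains 2×1 (II)

DCII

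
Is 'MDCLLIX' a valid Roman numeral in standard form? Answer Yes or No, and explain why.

'MDCLLIX': L should not appear more than once

No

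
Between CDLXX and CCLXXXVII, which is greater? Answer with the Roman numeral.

CDLXX = 470
CCLXXXVII = 287
470 is larger

CDLXX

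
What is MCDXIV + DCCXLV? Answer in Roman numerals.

MCDXIV = 1414
DCCXLV = 745
1414 + 745 = 2159

MMCLIX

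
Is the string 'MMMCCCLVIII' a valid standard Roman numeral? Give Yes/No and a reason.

'MMMCCCLVIII': Check the rules: uses only the symbols I, V, X, L, C, D, M; no symbol is repeated more than three times in a row; V, L and D each appear at most once; no smaller symbol precedes a larger one (values never increase from left to right). Value: M (1000) + M (1000) + M (1000) + C (100) + C (100) + C (100) + L (50) + V (5) + I (1) + I (1) + I (1) = 3358. So it is a valid standard Roman numeral.

Yes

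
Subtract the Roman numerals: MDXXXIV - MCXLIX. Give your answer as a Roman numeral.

MDXXXIV = 1534
MCXLIX = 1149
1534 - 1149 = 385

CCCLXXXV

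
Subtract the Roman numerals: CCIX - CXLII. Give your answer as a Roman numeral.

CCIX = 209
CXLII = 142
209 - 142 = 67

LXVII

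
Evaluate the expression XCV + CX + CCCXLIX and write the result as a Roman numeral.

XCV = 95, CX = 110, CCCXLIX = 349
95 + 110 = 205
205 + 349 = 554

DLIV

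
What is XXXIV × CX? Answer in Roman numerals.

XXXIV = 34
CX = 110
34 × 110 = 3740

MMMDCCXL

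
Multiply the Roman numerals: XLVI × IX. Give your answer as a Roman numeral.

XLVI = 46
IX = 9
46 × 9 = 414

CDXIV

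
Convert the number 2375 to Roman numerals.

Convert 2375 to Roman numerals:
  2375 contains 2×1000 (MM)
  375 contains 3×100 (CCC)
  75 contains 1×50 (L)
  25 contains 2×10 (XX)
  5 contains 1×5 (V)

MMCCCLXXV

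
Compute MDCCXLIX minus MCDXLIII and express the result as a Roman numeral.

MDCCXLIX = 1749
MCDXLIII = 1443
1749 - 1443 = 306

CCCVI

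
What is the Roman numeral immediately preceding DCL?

DCL = 650; previous is 649

DCXLIX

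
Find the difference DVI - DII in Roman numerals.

DVI = 506
DII = 502
506 - 502 = 4

IV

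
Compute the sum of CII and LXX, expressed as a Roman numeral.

CII = 102
LXX = 70
102 + 70 = 172

CLXXII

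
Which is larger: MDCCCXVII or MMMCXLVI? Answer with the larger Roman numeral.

MDCCCXVII = 1817
MMMCXLVI = 3146
3146 is larger

MMMCXLVI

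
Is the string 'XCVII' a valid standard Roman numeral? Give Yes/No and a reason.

'XCVII': Check the rules: uses only the symbols I, V, X, L, C, D, M; no symbol is repeated more than three times in a row; V, L and D each appear at most once; the only place a smaller symbol precedes a larger one is the allowed subtractive pair XC, the symbol right after such a pair (if any) is smaller than the pair's first symbol, and otherwise the values never increase from left to right. Value: XC (90) + V (5) + I (1) + I (1) = 97. So it is a valid standard Roman numeral.

Yes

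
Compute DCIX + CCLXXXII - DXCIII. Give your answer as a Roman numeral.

DCIX = 609, CCLXXXII = 282, DXCIII = 593
609 + 282 = 891
891 - 593 = 298

CCXCVIII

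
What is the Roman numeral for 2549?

Convert 2549 to Roman numerals:
  2549 contains 2×1000 (MM)
  549 contains 1×500 (D)
  49 contains 1×40 (XL)
  9 contains 1×9 (IX)

MMDXLIX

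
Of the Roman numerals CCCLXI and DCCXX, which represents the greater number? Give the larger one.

CCCLXI = 361
DCCXX = 720
720 is larger

DCCXX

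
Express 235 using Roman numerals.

Convert 235 to Roman numerals:
  235 contains 2×100 (CC)
  35 contains 3×10 (XXX)
  5 contains 1×5 (V)

CCXXXV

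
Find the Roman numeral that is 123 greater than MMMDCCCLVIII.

MMMDCCCLVIII = 3858
3858 + 123 = 3981

MMMCMLXXXI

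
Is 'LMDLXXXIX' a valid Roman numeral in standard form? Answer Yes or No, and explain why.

'LMDLXXXIX': L should not appear more than once

No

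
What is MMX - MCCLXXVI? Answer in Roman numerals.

MMX = 2010
MCCLXXVI = 1276
2010 - 1276 = 734

DCCXXXIV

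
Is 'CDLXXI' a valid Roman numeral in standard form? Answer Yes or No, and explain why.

'CDLXXI': Check the rules: uses only the symbols I, V, X, L, C, D, M; no symbol is repeated more than three times in a row; V, L and D each appear at most once; the only place a smaller symbol precedes a larger one is the allowed subtractive pair CD, the symbol right after such a pair (if any) is smaller than the pair's first symbol, and otherwise the values never increase from left to right. Value: CD (400) + L (50) + X (10) + X (10) + I (1) = 471. So it is a valid standard Roman numeral.

Yes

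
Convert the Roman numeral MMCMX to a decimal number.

MMCMX: M=1000, M=1000, CM=900, X=10
1000 + 1000 + 900 + 10 = 2910

2910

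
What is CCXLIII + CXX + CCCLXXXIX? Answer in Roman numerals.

CCXLIII = 243, CXX = 120, CCCLXXXIX = 389
243 + 120 = 363
363 + 389 = 752

DCCLII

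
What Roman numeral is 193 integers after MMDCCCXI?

MMDCCCXI = 2811
2811 + 193 = 3004

MMMIV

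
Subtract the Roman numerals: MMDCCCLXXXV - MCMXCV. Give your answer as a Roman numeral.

MMDCCCLXXXV = 2885
MCMXCV = 1995
2885 - 1995 = 890

DCCCXC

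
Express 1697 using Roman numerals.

Convert 1697 to Roman numerals:
  1697 contains 1×1000 (M)
  697 contains 1×500 (D)
  197 contains 1×100 (C)
  97 contains 1×90 (XC)
  7 contains 1×5 (V)
  2 contains 2×1 (II)

MDCXCVII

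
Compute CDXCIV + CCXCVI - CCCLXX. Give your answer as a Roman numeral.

CDXCIV = 494, CCXCVI = 296, CCCLXX = 370
494 + 296 = 790
790 - 370 = 420

CDXX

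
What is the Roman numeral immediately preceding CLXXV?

CLXXV = 175, so the previous integer is 175 - 1 = 174

CLXXIV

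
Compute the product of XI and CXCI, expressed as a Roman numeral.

XI = 11
CXCI = 191
11 × 191 = 2101

MMCI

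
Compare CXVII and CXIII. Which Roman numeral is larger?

CXVII = 117
CXIII = 113
117 is larger

CXVII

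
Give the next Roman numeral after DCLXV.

DCLXV = 665, so the next integer is 665 + 1 = 666

DCLXVI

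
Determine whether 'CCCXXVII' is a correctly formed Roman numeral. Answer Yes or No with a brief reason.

'CCCXXVII': Check the rules: uses only the symbols I, V, X, L, C, D, M; no symbol is repeated more than three times in a row; V, L and D each appear at most once; no smaller symbol precedes a larger one (values never increase from left to right). Value: C (100) + C (100) + C (100) + X (10) + X (10) + V (5) + I (1) + I (1) = 327. So it is a valid standard Roman numeral.

Yes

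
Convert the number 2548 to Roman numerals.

Convert 2548 to Roman numerals:
  2548 contains 2×1000 (MM)
  548 contains 1×500 (D)
  48 contains 1×40 (XL)
  8 contains 1×5 (V)
  3 contains 3×1 (III)

MMDXLVIII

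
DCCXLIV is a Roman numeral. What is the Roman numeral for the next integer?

DCCXLIV = 744; next is 745

DCCXLV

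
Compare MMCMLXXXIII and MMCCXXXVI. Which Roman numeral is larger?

MMCMLXXXIII = 2983
MMCCXXXVI = 2236
2983 is larger

MMCMLXXXIII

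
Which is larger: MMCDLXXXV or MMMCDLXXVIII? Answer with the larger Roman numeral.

MMCDLXXXV = 2485
MMMCDLXXVIII = 3478
3478 is larger

MMMCDLXXVIII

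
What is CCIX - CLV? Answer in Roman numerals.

CCIX = 209
CLV = 155
209 - 155 = 54

LIV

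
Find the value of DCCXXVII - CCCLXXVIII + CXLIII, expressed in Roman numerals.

DCCXXVII = 727, CCCLXXVIII = 378, CXLIII = 143
727 - 378 = 349
349 + 143 = 492

CDXCII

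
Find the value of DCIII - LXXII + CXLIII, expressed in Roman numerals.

DCIII = 603, LXXII = 72, CXLIII = 143
603 - 72 = 531
531 + 143 = 674

DCLXXIV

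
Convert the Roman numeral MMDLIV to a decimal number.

MMDLIV: M=1000, M=1000, D=500, L=50, IV=4
1000 + 1000 + 500 + 50 + 4 = 2554

2554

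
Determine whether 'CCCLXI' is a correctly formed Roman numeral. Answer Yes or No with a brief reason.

'CCCLXI': Check the rules: uses only the symbols I, V, X, L, C, D, M; no symbol is repeated more than three times in a row; V, L and D each appear at most once; no smaller symbol precedes a larger one (values never increase from left to right). Value: C (100) + C (100) + C (100) + L (50) + X (10) + I (1) = 361. So it is a valid standard Roman numeral.

Yes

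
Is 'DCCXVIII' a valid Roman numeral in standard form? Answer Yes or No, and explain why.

'DCCXVIII': Check the rules: uses only the symbols I, V, X, L, C, D, M; no symbol is repeated more than three times in a row; V, L and D each appear at most once; no smaller symbol precedes a larger one (values never increase from left to right). Value: D (500) + C (100) + C (100) + X (10) + V (5) + I (1) + I (1) + I (1) = 718. So it is a valid standard Roman numeral.

Yes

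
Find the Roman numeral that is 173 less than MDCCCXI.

MDCCCXI = 1811
1811 - 173 = 1638

MDCXXXVIII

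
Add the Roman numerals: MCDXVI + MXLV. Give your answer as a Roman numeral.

MCDXVI = 1416
MXLV = 1045
1416 + 1045 = 2461

MMCDLXI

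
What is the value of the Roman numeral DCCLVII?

DCCLVII: D=500, C=100, C=100, L=50, V=5, I=1, I=1
500 + 100 + 100 + 50 + 5 + 1 + 1 = 757

757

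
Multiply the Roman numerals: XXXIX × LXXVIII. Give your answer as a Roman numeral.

XXXIX = 39
LXXVIII = 78
39 × 78 = 3042

MMMXLII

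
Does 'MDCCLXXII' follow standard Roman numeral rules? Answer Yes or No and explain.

'MDCCLXXII': Check the rules: uses only the symbols I, V, X, L, C, D, M; no symbol is repeated more than three times in a row; V, L and D each appear at most once; no smaller symbol precedes a larger one (values never increase from left to right). Value: M (1000) + D (500) + C (100) + C (100) + L (50) + X (10) + X (10) + I (1) + I (1) = 1772. So it is a valid standard Roman numeral.

Yes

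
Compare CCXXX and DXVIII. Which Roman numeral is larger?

CCXXX = 230
DXVIII = 518
518 is larger

DXVIII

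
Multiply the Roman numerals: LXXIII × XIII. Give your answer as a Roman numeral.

LXXIII = 73
XIII = 13
73 × 13 = 949

CMXLIX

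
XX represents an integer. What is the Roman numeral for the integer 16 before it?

XX = 20
20 - 16 = 4

IV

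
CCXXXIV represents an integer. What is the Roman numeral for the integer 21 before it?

CCXXXIV = 234
234 - 21 = 213

CCXIII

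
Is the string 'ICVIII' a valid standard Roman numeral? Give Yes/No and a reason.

'ICVIII': Invalid subtractive combination: IC

No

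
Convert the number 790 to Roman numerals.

Convert 790 to Roman numerals:
  790 contains 1×500 (D)
  290 contains 2×100 (CC)
  90 contains 1×90 (XC)

DCCXC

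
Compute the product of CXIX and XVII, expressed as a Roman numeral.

CXIX = 119
XVII = 17
119 × 17 = 2023

MMXXIII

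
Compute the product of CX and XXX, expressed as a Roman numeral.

CX = 110
XXX = 30
110 × 30 = 3300

MMMCCC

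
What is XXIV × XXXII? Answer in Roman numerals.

XXIV = 24
XXXII = 32
24 × 32 = 768

DCCLXVIII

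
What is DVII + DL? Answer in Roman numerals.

DVII = 507
DL = 550
507 + 550 = 1057

MLVII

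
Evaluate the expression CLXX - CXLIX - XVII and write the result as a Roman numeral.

CLXX = 170, CXLIX = 149, XVII = 17
170 - 149 = 21
21 - 17 = 4

IV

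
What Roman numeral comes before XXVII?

XXVII = 27, so the previous integer is 27 - 1 = 26

XXVI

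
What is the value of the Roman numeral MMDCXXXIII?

MMDCXXXIII: M=1000, M=1000, D=500, C=100, X=10, X=10, X=10, I=1, I=1, I=1
1000 + 1000 + 500 + 100 + 10 + 10 + 10 + 1 + 1 + 1 = 2633

2633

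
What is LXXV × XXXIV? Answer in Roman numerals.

LXXV = 75
XXXIV = 34
75 × 34 = 2550

MMDL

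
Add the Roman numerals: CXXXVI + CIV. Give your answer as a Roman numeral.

CXXXVI = 136
CIV = 104
136 + 104 = 240

CCXL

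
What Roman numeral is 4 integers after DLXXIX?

DLXXIX = 579
579 + 4 = 583

DLXXXIII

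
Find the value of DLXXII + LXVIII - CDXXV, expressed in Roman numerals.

DLXXII = 572, LXVIII = 68, CDXXV = 425
572 + 68 = 640
640 - 425 = 215

CCXV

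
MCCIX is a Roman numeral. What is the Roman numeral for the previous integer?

MCCIX = 1209, so the previous integer is 1209 - 1 = 1208

MCCVIII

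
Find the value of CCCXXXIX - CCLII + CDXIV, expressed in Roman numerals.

CCCXXXIX = 339, CCLII = 252, CDXIV = 414
339 - 252 = 87
87 + 414 = 501

DI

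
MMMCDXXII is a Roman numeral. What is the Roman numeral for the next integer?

MMMCDXXII = 3422, so the next integer is 3422 + 1 = 3423

MMMCDXXIII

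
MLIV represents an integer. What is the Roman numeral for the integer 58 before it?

MLIV = 1054
1054 - 58 = 996

CMXCVI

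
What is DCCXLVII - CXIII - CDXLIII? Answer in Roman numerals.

DCCXLVII = 747, CXIII = 113, CDXLIII = 443
747 - 113 = 634
634 - 443 = 191

CXCI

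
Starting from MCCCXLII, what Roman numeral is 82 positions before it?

MCCCXLII = 1342
1342 - 82 = 1260

MCCLX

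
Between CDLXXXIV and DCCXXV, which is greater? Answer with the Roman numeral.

CDLXXXIV = 484
DCCXXV = 725
725 is larger

DCCXXV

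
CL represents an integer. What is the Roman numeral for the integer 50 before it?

CL = 150
150 - 50 = 100

C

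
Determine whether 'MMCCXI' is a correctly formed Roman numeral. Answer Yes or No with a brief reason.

'MMCCXI': Check the rules: uses only the symbols I, V, X, L, C, D, M; no symbol is repeated more than three times in a row; V, L and D each appear at most once; no smaller symbol precedes a larger one (values never increase from left to right). Value: M (1000) + M (1000) + C (100) + C (100) + X (10) + I (1) = 2211. So it is a valid standard Roman numeral.

Yes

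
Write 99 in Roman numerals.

Convert 99 to Roman numerals:
  99 contains 1×90 (XC)
  9 contains 1×9 (IX)

XCIX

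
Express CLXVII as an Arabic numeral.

CLXVII: C=100, L=50, X=10, V=5, I=1, I=1
100 + 50 + 10 + 5 + 1 + 1 = 167

167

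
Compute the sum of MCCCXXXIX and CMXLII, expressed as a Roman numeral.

MCCCXXXIX = 1339
CMXLII = 942
1339 + 942 = 2281

MMCCLXXXI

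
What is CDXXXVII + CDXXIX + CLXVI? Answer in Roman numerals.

CDXXXVII = 437, CDXXIX = 429, CLXVI = 166
437 + 429 = 866
866 + 166 = 1032

MXXXII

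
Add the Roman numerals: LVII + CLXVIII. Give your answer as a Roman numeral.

LVII = 57
CLXVIII = 168
57 + 168 = 225

CCXXV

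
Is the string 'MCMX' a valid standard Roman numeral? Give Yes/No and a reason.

'MCMX': Check the rules: uses only the symbols I, V, X, L, C, D, M; no symbol is repeated more than three times in a row; V, L and D each appear at most once; the only place a smaller symbol precedes a larger one is the allowed subtractive pair CM, the symbol right after such a pair (if any) is smaller than the pair's first symbol, and otherwise the values never increase from left to right. Value: M (1000) + CM (900) + X (10) = 1910. So it is a valid standard Roman numeral.

Yes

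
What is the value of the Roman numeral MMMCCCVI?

MMMCCCVI: M=1000, M=1000, M=1000, C=100, C=100, C=100, V=5, I=1
1000 + 1000 + 1000 + 100 + 100 + 100 + 5 + 1 = 3306

3306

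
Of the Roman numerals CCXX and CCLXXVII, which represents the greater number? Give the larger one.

CCXX = 220
CCLXXVII = 277
277 is larger

CCLXXVII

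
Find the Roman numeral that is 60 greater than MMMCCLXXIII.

MMMCCLXXIII = 3273
3273 + 60 = 3333

MMMCCCXXXIII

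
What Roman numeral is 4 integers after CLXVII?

CLXVII = 167
167 + 4 = 171

CLXXI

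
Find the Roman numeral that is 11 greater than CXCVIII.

CXCVIII = 198
198 + 11 = 209

CCIX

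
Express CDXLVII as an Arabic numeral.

CDXLVII: CD=400, XL=40, V=5, I=1, I=1
400 + 40 + 5 + 1 + 1 = 447

447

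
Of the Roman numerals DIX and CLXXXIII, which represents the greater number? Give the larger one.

DIX = 509
CLXXXIII = 183
509 is larger

DIX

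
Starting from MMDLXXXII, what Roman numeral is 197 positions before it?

MMDLXXXII = 2582
2582 - 197 = 2385

MMCCCLXXXV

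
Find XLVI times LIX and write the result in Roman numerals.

XLVI = 46
LIX = 59
46 × 59 = 2714

MMDCCXIV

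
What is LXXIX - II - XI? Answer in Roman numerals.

LXXIX = 79, II = 2, XI = 11
79 - 2 = 77
77 - 11 = 66

LXVI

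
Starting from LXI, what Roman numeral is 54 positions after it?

LXI = 61
61 + 54 = 115

CXV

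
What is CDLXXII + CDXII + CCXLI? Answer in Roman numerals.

CDLXXII = 472, CDXII = 412, CCXLI = 241
472 + 412 = 884
884 + 241 = 1125

MCXXV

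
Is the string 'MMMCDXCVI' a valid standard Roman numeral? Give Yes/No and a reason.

'MMMCDXCVI': Check the rules: uses only the symbols I, V, X, L, C, D, M; no symbol is repeated more than three times in a row; V, L and D each appear at most once; the only places a smaller symbol precedes a larger one are the allowed subtractive pairs CD, XC, the symbol right after such a pair (if any) is smaller than the pair's first symbol, and otherwise the values never increase from left to right. Value: M (1000) + M (1000) + M (1000) + CD (400) + XC (90) + V (5) + I (1) = 3496. So it is a valid standard Roman numeral.

Yes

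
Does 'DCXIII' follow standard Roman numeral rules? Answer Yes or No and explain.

'DCXIII': Check the rules: uses only the symbols I, V, X, L, C, D, M; no symbol is repeated more than three times in a row; V, L and D each appear at most once; no smaller symbol precedes a larger one (values never increase from left to right). Value: D (500) + C (100) + X (10) + I (1) + I (1) + I (1) = 613. So it is a valid standard Roman numeral.

Yes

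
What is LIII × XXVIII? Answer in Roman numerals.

LIII = 53
XXVIII = 28
53 × 28 = 1484

MCDLXXXIV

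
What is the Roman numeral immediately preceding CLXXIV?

CLXXIV = 174, so the previous integer is 174 - 1 = 173

CLXXIII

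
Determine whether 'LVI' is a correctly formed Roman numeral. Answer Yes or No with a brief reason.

'LVI': Check the rules: uses only the symbols I, V, X, L, C, D, M; no symbol is repeated more than three times in a row; V, L and D each appear at most once; no smaller symbol precedes a larger one (values never increase from left to right). Value: L (50) + V (5) + I (1) = 56. So it is a valid standard Roman numeral.

Yes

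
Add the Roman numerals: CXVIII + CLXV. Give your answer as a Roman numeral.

CXVIII = 118
CLXV = 165
118 + 165 = 283

CCLXXXIII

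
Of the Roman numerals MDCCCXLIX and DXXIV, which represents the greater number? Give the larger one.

MDCCCXLIX = 1849
DXXIV = 524
1849 is larger

MDCCCXLIX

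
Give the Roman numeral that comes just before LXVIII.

LXVIII = 68; previous is 67

LXVII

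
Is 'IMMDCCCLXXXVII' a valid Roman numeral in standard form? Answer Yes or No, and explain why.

'IMMDCCCLXXXVII': Invalid subtractive combination: IM

No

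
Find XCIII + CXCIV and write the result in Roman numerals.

XCIII = 93
CXCIV = 194
93 + 194 = 287

CCLXXXVII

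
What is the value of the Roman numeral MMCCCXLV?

MMCCCXLV: M=1000, M=1000, C=100, C=100, C=100, XL=40, V=5
1000 + 1000 + 100 + 100 + 100 + 40 + 5 = 2345

2345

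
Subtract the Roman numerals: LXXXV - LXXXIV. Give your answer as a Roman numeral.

LXXXV = 85
LXXXIV = 84
85 - 84 = 1

I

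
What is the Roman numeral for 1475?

Convert 1475 to Roman numerals:
  1475 contains 1×1000 (M)
  475 contains 1×400 (CD)
  75 contains 1×50 (L)
  25 contains 2×10 (XX)
  5 contains 1×5 (V)

MCDLXXV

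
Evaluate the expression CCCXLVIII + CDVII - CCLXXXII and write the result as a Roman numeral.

CCCXLVIII = 348, CDVII = 407, CCLXXXII = 282
348 + 407 = 755
755 - 282 = 473

CDLXXIII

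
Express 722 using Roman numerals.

Convert 722 to Roman numerals:
  722 contains 1×500 (D)
  222 contains 2×100 (CC)
  22 contains 2×10 (XX)
  2 contains 2×1 (II)

DCCXXII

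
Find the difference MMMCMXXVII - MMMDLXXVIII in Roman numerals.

MMMCMXXVII = 3927
MMMDLXXVIII = 3578
3927 - 3578 = 349

CCCXLIX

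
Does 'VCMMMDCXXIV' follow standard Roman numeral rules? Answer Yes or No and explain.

'VCMMMDCXXIV': V should not appear more than once

No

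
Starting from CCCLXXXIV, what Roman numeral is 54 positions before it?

CCCLXXXIV = 384
384 - 54 = 330

CCCXXX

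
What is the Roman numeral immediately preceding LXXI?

LXXI = 71, so the previous integer is 71 - 1 = 70

LXX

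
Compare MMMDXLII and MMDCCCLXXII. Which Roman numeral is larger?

MMMDXLII = 3542
MMDCCCLXXII = 2872
3542 is larger

MMMDXLII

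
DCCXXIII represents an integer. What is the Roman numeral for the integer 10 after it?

DCCXXIII = 723
723 + 10 = 733

DCCXXXIII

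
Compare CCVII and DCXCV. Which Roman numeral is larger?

CCVII = 207
DCXCV = 695
695 is larger

DCXCV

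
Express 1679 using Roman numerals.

Convert 1679 to Roman numerals:
  1679 contains 1×1000 (M)
  679 contains 1×500 (D)
  179 contains 1×100 (C)
  79 contains 1×50 (L)
  29 contains 2×10 (XX)
  9 contains 1×9 (IX)

MDCLXXIX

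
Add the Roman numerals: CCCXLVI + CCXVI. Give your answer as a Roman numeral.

CCCXLVI = 346
CCXVI = 216
346 + 216 = 562

DLXII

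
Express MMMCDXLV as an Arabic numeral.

MMMCDXLV: M=1000, M=1000, M=1000, CD=400, XL=40, V=5
1000 + 1000 + 1000 + 400 + 40 + 5 = 3445

3445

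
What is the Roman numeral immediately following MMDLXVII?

MMDLXVII = 2567, so the next integer is 2567 + 1 = 2568

MMDLXVIII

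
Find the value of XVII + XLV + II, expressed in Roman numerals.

XVII = 17, XLV = 45, II = 2
17 + 45 = 62
62 + 2 = 64

LXIV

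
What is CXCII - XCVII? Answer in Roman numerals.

CXCII = 192
XCVII = 97
192 - 97 = 95

XCV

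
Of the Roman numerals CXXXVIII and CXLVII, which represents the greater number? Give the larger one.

CXXXVIII = 138
CXLVII = 147
147 is larger

CXLVII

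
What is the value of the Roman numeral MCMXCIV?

MCMXCIV: M=1000, CM=900, XC=90, IV=4
1000 + 900 + 90 + 4 = 1994

1994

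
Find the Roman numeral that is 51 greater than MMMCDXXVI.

MMMCDXXVI = 3426
3426 + 51 = 3477

MMMCDLXXVII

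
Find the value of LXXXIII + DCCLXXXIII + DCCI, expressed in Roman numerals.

LXXXIII = 83, DCCLXXXIII = 783, DCCI = 701
83 + 783 = 866
866 + 701 = 1567

MDLXVII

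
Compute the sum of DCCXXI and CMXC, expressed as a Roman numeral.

DCCXXI = 721
CMXC = 990
721 + 990 = 1711

MDCCXI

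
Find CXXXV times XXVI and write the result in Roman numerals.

CXXXV = 135
XXVI = 26
135 × 26 = 3510

MMMDX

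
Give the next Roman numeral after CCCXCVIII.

CCCXCVIII = 398, so the next integer is 398 + 1 = 399

CCCXCIX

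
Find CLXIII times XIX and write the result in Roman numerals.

CLXIII = 163
XIX = 19
163 × 19 = 3097

MMMXCVII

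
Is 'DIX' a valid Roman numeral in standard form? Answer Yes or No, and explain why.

'DIX': Check the rules: uses only the symbols I, V, X, L, C, D, M; no symbol is repeated more than three times in a row; V, L and D each appear at most once; the only place a smaller symbol precedes a larger one is the allowed subtractive pair IX, the symbol right after such a pair (if any) is smaller than the pair's first symbol, and otherwise the values never increase from left to right. Value: D (500) + IX (9) = 509. So it is a valid standard Roman numeral.

Yes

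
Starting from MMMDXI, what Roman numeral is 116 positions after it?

MMMDXI = 3511
3511 + 116 = 3627

MMMDCXXVII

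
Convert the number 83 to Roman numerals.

Convert 83 to Roman numerals:
  83 contains 1×50 (L)
  33 contains 3×10 (XXX)
  3 contains 3×1 (III)

LXXXIII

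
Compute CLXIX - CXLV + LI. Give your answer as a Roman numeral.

CLXIX = 169, CXLV = 145, LI = 51
169 - 145 = 24
24 + 51 = 75

LXXV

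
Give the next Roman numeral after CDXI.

CDXI = 411; next is 412

CDXII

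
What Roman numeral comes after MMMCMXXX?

MMMCMXXX = 3930; next is 3931

MMMCMXXXI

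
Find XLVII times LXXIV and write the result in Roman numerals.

XLVII = 47
LXXIV = 74
47 × 74 = 3478

MMMCDLXXVIII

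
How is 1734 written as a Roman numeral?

Convert 1734 to Roman numerals:
  1734 contains 1×1000 (M)
  734 contains 1×500 (D)
  234 contains 2×100 (CC)
  34 contains 3×10 (XXX)
  4 contains 1×4 (IV)

MDCCXXXIV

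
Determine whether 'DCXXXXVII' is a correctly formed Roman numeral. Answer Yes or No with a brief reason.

'DCXXXXVII': More than 3 consecutive X's

No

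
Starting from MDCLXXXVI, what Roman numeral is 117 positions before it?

MDCLXXXVI = 1686
1686 - 117 = 1569

MDLXIX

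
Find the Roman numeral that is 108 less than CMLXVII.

CMLXVII = 967
967 - 108 = 859

DCCCLIX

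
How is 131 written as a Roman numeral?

Convert 131 to Roman numerals:
  131 contains 1×100 (C)
  31 contains 3×10 (XXX)
  1 contains 1×1 (I)

CXXXI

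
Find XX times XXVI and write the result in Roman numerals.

XX = 20
XXVI = 26
20 × 26 = 520

DXX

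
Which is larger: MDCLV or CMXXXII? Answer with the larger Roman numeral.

MDCLV = 1655
CMXXXII = 932
1655 is larger

MDCLV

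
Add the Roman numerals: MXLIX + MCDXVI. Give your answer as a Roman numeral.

MXLIX = 1049
MCDXVI = 1416
1049 + 1416 = 2465

MMCDLXV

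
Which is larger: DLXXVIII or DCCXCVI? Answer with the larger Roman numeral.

DLXXVIII = 578
DCCXCVI = 796
796 is larger

DCCXCVI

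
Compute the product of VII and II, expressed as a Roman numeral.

VII = 7
II = 2
7 × 2 = 14

XIV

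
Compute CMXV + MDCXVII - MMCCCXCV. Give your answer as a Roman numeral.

CMXV = 915, MDCXVII = 1617, MMCCCXCV = 2395
915 + 1617 = 2532
2532 - 2395 = 137

CXXXVII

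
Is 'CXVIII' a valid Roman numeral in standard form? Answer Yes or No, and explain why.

'CXVIII': Check the rules: uses only the symbols I, V, X, L, C, D, M; no symbol is repeated more than three times in a row; V, L and D each appear at most once; no smaller symbol precedes a larger one (values never increase from left to right). Value: C (100) + X (10) + V (5) + I (1) + I (1) + I (1) = 118. So it is a valid standard Roman numeral.

Yes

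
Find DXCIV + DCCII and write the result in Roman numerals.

DXCIV = 594
DCCII = 702
594 + 702 = 1296

MCCXCVI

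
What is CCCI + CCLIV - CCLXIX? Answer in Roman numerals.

CCCI = 301, CCLIV = 254, CCLXIX = 269
301 + 254 = 555
555 - 269 = 286

CCLXXXVI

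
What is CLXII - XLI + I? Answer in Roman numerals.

CLXII = 162, XLI = 41, I = 1
162 - 41 = 121
121 + 1 = 122

CXXII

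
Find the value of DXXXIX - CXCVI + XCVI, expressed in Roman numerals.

DXXXIX = 539, CXCVI = 196, XCVI = 96
539 - 196 = 343
343 + 96 = 439

CDXXXIX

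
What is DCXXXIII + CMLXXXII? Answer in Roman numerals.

DCXXXIII = 633
CMLXXXII = 982
633 + 982 = 1615

MDCXV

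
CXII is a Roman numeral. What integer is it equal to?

CXII: C=100, X=10, I=1, I=1
100 + 10 + 1 + 1 = 112

112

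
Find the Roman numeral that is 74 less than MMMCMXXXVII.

MMMCMXXXVII = 3937
3937 - 74 = 3863

MMMDCCCLXIII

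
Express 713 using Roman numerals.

Convert 713 to Roman numerals:
  713 contains 1×500 (D)
  213 contains 2×100 (CC)
  13 contains 1×10 (X)
  3 contains 3×1 (III)

DCCXIII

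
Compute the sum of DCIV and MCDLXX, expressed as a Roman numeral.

DCIV = 604
MCDLXX = 1470
604 + 1470 = 2074

MMLXXIV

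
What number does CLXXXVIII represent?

CLXXXVIII: C=100, L=50, X=10, X=10, X=10, V=5, I=1, I=1, I=1
100 + 50 + 10 + 10 + 10 + 5 + 1 + 1 + 1 = 188

188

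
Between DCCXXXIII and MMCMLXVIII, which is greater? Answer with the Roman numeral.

DCCXXXIII = 733
MMCMLXVIII = 2968
2968 is larger

MMCMLXVIII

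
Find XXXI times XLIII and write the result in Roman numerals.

XXXI = 31
XLIII = 43
31 × 43 = 1333

MCCCXXXIII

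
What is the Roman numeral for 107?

Convert 107 to Roman numerals:
  107 contains 1×100 (C)
  7 contains 1×5 (V)
  2 contains 2×1 (II)

CVII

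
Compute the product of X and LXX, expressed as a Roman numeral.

X = 10
LXX = 70
10 × 70 = 700

DCC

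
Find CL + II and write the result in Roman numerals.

CL = 150
II = 2
150 + 2 = 152

CLII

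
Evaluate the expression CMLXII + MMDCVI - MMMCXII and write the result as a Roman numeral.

CMLXII = 962, MMDCVI = 2606, MMMCXII = 3112
962 + 2606 = 3568
3568 - 3112 = 456

CDLVI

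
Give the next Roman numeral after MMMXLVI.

MMMXLVI = 3046, so the next integer is 3046 + 1 = 3047

MMMXLVII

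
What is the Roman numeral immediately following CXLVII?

CXLVII = 147; next is 148

CXLVIII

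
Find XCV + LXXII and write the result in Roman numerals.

XCV = 95
LXXII = 72
95 + 72 = 167

CLXVII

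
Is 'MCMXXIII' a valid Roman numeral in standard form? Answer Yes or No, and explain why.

'MCMXXIII': Check the rules: uses only the symbols I, V, X, L, C, D, M; no symbol is repeated more than three times in a row; V, L and D each appear at most once; the only place a smaller symbol precedes a larger one is the allowed subtractive pair CM, the symbol right after such a pair (if any) is smaller than the pair's first symbol, and otherwise the values never increase from left to right. Value: M (1000) + CM (900) + X (10) + X (10) + I (1) + I (1) + I (1) = 1923. So it is a valid standard Roman numeral.

Yes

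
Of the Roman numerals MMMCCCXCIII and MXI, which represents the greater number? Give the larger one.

MMMCCCXCIII = 3393
MXI = 1011
3393 is larger

MMMCCCXCIII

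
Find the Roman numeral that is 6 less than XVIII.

XVIII = 18
18 - 6 = 12

XII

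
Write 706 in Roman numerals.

Convert 706 to Roman numerals:
  706 contains 1×500 (D)
  206 contains 2×100 (CC)
  6 contains 1×5 (V)
  1 contains 1×1 (I)

DCCVI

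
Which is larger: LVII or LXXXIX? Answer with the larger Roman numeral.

LVII = 57
LXXXIX = 89
89 is larger

LXXXIX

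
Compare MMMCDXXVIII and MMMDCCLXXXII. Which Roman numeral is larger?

MMMCDXXVIII = 3428
MMMDCCLXXXII = 3782
3782 is larger

MMMDCCLXXXII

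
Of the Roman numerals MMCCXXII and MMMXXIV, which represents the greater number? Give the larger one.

MMCCXXII = 2222
MMMXXIV = 3024
3024 is larger

MMMXXIV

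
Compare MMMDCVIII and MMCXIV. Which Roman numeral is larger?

MMMDCVIII = 3608
MMCXIV = 2114
3608 is larger

MMMDCVIII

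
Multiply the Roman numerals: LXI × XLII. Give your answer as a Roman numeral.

LXI = 61
XLII = 42
61 × 42 = 2562

MMDLXII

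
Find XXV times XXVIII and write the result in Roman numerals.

XXV = 25
XXVIII = 28
25 × 28 = 700

DCC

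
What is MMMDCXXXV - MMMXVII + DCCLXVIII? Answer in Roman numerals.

MMMDCXXXV = 3635, MMMXVII = 3017, DCCLXVIII = 768
3635 - 3017 = 618
618 + 768 = 1386

MCCCLXXXVI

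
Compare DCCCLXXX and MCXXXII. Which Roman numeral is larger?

DCCCLXXX = 880
MCXXXII = 1132
1132 is larger

MCXXXII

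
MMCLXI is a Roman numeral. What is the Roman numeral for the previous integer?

MMCLXI = 2161, so the previous integer is 2161 - 1 = 2160

MMCLX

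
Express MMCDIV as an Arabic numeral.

MMCDIV: M=1000, M=1000, CD=400, IV=4
1000 + 1000 + 400 + 4 = 2404

2404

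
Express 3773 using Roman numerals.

Convert 3773 to Roman numerals:
  3773 contains 3×1000 (MMM)
  773 contains 1×500 (D)
  273 contains 2×100 (CC)
  73 contains 1×50 (L)
  23 contains 2×10 (XX)
  3 contains 3×1 (III)

MMMDCCLXXIII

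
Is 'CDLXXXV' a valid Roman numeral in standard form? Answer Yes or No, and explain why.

'CDLXXXV': Check the rules: uses only the symbols I, V, X, L, C, D, M; no symbol is repeated more than three times in a row; V, L and D each appear at most once; the only place a smaller symbol precedes a larger one is the allowed subtractive pair CD, the symbol right after such a pair (if any) is smaller than the pair's first symbol, and otherwise the values never increase from left to right. Value: CD (400) + L (50) + X (10) + X (10) + X (10) + V (5) = 485. So it is a valid standard Roman numeral.

Yes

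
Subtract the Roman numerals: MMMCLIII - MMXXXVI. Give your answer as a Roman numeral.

MMMCLIII = 3153
MMXXXVI = 2036
3153 - 2036 = 1117

MCXVII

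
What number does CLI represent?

CLI: C=100, L=50, I=1
100 + 50 + 1 = 151

151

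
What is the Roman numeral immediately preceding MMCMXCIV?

MMCMXCIV = 2994, so the previous integer is 2994 - 1 = 2993

MMCMXCIII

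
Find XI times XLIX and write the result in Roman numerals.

XI = 11
XLIX = 49
11 × 49 = 539

DXXXIX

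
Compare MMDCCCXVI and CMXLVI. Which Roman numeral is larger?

MMDCCCXVI = 2816
CMXLVI = 946
2816 is larger

MMDCCCXVI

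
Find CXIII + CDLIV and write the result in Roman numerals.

CXIII = 113
CDLIV = 454
113 + 454 = 567

DLXVII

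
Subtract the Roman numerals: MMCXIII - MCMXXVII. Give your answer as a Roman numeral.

MMCXIII = 2113
MCMXXVII = 1927
2113 - 1927 = 186

CLXXXVI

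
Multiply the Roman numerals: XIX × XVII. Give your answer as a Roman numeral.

XIX = 19
XVII = 17
19 × 17 = 323

CCCXXIII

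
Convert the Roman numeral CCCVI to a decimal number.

CCCVI: C=100, C=100, C=100, V=5, I=1
100 + 100 + 100 + 5 + 1 = 306

306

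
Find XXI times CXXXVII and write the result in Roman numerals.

XXI = 21
CXXXVII = 137
21 × 137 = 2877

MMDCCCLXXVII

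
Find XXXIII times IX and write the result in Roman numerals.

XXXIII = 33
IX = 9
33 × 9 = 297

CCXCVII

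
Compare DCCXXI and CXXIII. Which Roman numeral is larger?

DCCXXI = 721
CXXIII = 123
721 is larger

DCCXXI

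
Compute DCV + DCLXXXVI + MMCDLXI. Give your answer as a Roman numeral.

DCV = 605, DCLXXXVI = 686, MMCDLXI = 2461
605 + 686 = 1291
1291 + 2461 = 3752

MMMDCCLII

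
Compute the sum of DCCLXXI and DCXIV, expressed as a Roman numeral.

DCCLXXI = 771
DCXIV = 614
771 + 614 = 1385

MCCCLXXXV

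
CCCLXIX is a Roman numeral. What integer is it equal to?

CCCLXIX: C=100, C=100, C=100, L=50, X=10, IX=9
100 + 100 + 100 + 50 + 10 + 9 = 369

369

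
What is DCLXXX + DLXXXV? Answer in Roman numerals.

DCLXXX = 680
DLXXXV = 585
680 + 585 = 1265

MCCLXV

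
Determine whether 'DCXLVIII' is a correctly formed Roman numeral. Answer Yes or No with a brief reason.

'DCXLVIII': Check the rules: uses only the symbols I, V, X, L, C, D, M; no symbol is repeated more than three times in a row; V, L and D each appear at most once; the only place a smaller symbol precedes a larger one is the allowed subtractive pair XL, the symbol right after such a pair (if any) is smaller than the pair's first symbol, and otherwise the values never increase from left to right. Value: D (500) + C (100) + XL (40) + V (5) + I (1) + I (1) + I (1) = 648. So it is a valid standard Roman numeral.

Yes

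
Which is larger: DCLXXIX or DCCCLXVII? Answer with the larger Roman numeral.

DCLXXIX = 679
DCCCLXVII = 867
867 is larger

DCCCLXVII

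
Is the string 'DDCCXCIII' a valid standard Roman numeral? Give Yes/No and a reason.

'DDCCXCIII': D should not appear more than once

No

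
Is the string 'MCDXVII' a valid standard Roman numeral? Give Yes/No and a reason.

'MCDXVII': Check the rules: uses only the symbols I, V, X, L, C, D, M; no symbol is repeated more than three times in a row; V, L and D each appear at most once; the only place a smaller symbol precedes a larger one is the allowed subtractive pair CD, the symbol right after such a pair (if any) is smaller than the pair's first symbol, and otherwise the values never increase from left to right. Value: M (1000) + CD (400) + X (10) + V (5) + I (1) + I (1) = 1417. So it is a valid standard Roman numeral.

Yes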